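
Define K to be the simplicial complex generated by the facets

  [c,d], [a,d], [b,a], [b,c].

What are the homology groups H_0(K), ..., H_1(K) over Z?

H_0 ≅ Z,  H_1 ≅ Z.

Take the total order a < b < c < d on the vertex set. Then K (dimension 1) consists of the simplices:

  0-simplices (4): a, b, c, d
  1-simplices (4): ab, ad, bc, cd

Hence C_0 ≅ Z^4, C_1 ≅ Z^4.

∂_1: C_1 → C_0 maps an edge to its endpoints' difference, ∂[p,q] = q − p.
The resulting 4×4 matrix has rank 3, and its Smith normal form has invariant factors (1,1,1).

Computing H_k = (kernel of ∂_k) / (image of ∂_{k+1}):

  H_0: rank C_0 − rank ∂_1 = 4 − 3 = 1, and the invariant factors of ∂_1 are all 1, so H_0 ≅ Z.
  H_1: rank ker ∂_1 − rank ∂_2 = (4 − 3) − 0 = 1, and there is no ∂_2, so H_1 ≅ Z.

(K is a triangulation of the circle S^1.)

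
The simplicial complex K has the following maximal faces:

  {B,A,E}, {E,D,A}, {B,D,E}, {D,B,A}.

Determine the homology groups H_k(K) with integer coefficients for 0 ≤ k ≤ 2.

H_0 = Z,  H_1 = 0,  H_2 = Z.

Take the total order A < B < D < E on the vertex set. Then K (dimension 2) consists of the simplices:

  0-simplices (4): A, B, D, E
  1-simplices (6): AB, AD, AE, BD, BE, DE
  2-simplices (4): ABD, ABE, ADE, BDE

Hence C_0 ≅ Z^4, C_1 ≅ Z^6, C_2 ≅ Z^4.

∂_1: C_1 → C_0 sends each edge [p,q] (with p < q) to q − p.
This gives a 4×6 integer matrix of rank 3; reducing to Smith normal form yields diagonal entries (1,1,1).

∂_2: C_2 → C_1 acts by ∂[p,q,r] = [q,r] − [p,r] + [p,q]. For instance
  ∂ABE = BE − AE + AB,
  ∂ABD = BD − AD + AB.
The resulting 6×4 matrix has rank 3, and its Smith normal form has invariant factors (1,1,1).

Computing H_k = (kernel of ∂_k) / (image of ∂_{k+1}):

  H_0: rank C_0 − rank ∂_1 = 4 − 3 = 1, and the invariant factors of ∂_1 are all 1, so H_0 = Z.
  H_1: rank ker ∂_1 − rank ∂_2 = (6 − 3) − 3 = 0, and the invariant factors of ∂_2 are all 1, so H_1 = 0.
  H_2: rank ker ∂_2 − rank ∂_3 = (4 − 3) − 0 = 1, and there is no ∂_3, so H_2 = Z.

As a check, the Euler characteristic is 4 − 6 + 4 = 2, which agrees with 1 − 0 + 1 = 2.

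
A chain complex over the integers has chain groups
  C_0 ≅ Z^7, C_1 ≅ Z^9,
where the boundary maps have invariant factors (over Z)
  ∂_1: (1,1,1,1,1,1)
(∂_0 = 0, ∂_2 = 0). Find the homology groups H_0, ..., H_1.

H_0 = Z,  H_1 = Z^3.

H_0: b_0 = 7 − 0 − 6 = 1; torsion from ∂_1 factors > 1: none. So H_0 = Z.
H_1: b_1 = 9 − 6 − 0 = 3; torsion from ∂_2 factors > 1: none. So H_1 = Z^3.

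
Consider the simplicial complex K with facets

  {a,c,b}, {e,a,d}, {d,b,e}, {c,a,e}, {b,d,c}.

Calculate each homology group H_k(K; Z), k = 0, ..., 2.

H_0 = Z,  H_1 = Z,  H_2 = 0.

Take the total order a < b < c < d < e on the vertex set. Then K (dimension 2) consists of the simplices:

  0-simplices (5): a, b, c, d, e
  1-simplices (10): ab, ac, ad, ae, bc, bd, be, cd, ce, de
  2-simplices (5): abc, ace, ade, bcd, bde

Hence C_0 ≅ Z^5, C_1 ≅ Z^10, C_2 ≅ Z^5.

Boundary ∂_1: C_1 → C_0 sends each edge [p,q] (with p < q) to q − p. For instance
  ∂de = e − d.
The 5×10 boundary matrix has rank 4 and Smith normal form diag(1,1,1,1).

The boundary map ∂_2: C_2 → C_1 maps a triangle to the signed sum of its edges. For instance
  ∂ade = de − ae + ad,
  ∂bde = de − be + bd.
As a 10×5 matrix over Z this has rank 5, with invariant factors (1,1,1,1,1).

Reading off H_k = ker ∂_k / im ∂_{k+1}:

  H_0: rank C_0 − rank ∂_1 = 5 − 4 = 1, and the invariant factors of ∂_1 are all 1, so H_0 = Z.
  H_1: rank ker ∂_1 − rank ∂_2 = (10 − 4) − 5 = 1, and the invariant factors of ∂_2 are all 1, so H_1 = Z.
  H_2: rank ker ∂_2 − rank ∂_3 = (5 − 5) − 0 = 0, and there is no ∂_3, so H_2 = 0.

(K is a triangulation of the Möbius band.)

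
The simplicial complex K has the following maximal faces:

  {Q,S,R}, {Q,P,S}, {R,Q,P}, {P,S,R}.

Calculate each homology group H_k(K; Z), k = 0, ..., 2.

H_0 = Z,  H_1 = 0,  H_2 = Z.

We work with the vertex ordering P < Q < R < S. The simplices of K, each written with vertices in increasing order, are:

  0-simplices (4): P, Q, R, S
  1-simplices (6): PQ, PR, PS, QR, QS, RS
  2-simplices (4): PQR, PQS, PRS, QRS

so the chain groups are C_0 ≅ Z^4, C_1 ≅ Z^6, C_2 ≅ Z^4.

∂_1: C_1 → C_0 maps an edge to its endpoints' difference, ∂[p,q] = q − p. For instance
  ∂PR = R − P.
The 4×6 boundary matrix has rank 3 and Smith normal form diag(1,1,1).

∂_2: C_2 → C_1 maps a triangle to the signed sum of its edges. For instance
  ∂PQR = QR − PR + PQ,
  ∂PRS = RS − PS + PR.
The resulting 6×4 matrix has rank 3, and its Smith normal form has invariant factors (1,1,1).

Reading off H_k = ker ∂_k / im ∂_{k+1}:

  H_0: rank C_0 − rank ∂_1 = 4 − 3 = 1, and the invariant factors of ∂_1 are all 1, so H_0 = Z.
  H_1: rank ker ∂_1 − rank ∂_2 = (6 − 3) − 3 = 0, and the invariant factors of ∂_2 are all 1, so H_1 = 0.
  H_2: rank ker ∂_2 − rank ∂_3 = (4 − 3) − 0 = 1, and there is no ∂_3, so H_2 = Z.

As a check, the Euler characteristic is 4 − 6 + 4 = 2, which agrees with 1 − 0 + 1 = 2.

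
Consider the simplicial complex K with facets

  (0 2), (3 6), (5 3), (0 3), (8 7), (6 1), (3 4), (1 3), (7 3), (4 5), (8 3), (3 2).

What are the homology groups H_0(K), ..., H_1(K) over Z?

H_0 ≅ Z,  H_1 ≅ Z^4.

We work with the vertex ordering 0 < 1 < 2 < 3 < 4 < 5 < 6 < 7 < 8. The simplices of K, each written with vertices in increasing order, are:

  0-simplices (9): [0], [1], [2], [3], [4], [5], [6], [7], [8]
  1-simplices (12): [0,2], [0,3], [1,3], [1,6], [2,3], [3,4], [3,5], [3,6], [3,7], [3,8], [4,5], [7,8]

so the chain groups are C_0 ≅ Z^9, C_1 ≅ Z^12.

The boundary map ∂_1: C_1 → C_0 sends each edge [p,q] (with p < q) to q − p. For instance
  ∂[7,8] = [8] − [7].
The 9×12 boundary matrix has rank 8 and Smith normal form diag(1,1,1,1,1,1,1,1).

Computing H_k = (kernel of ∂_k) / (image of ∂_{k+1}):

  H_0: rank C_0 − rank ∂_1 = 9 − 8 = 1, and the invariant factors of ∂_1 are all 1, so H_0 ≅ Z.
  H_1: rank ker ∂_1 − rank ∂_2 = (12 − 8) − 0 = 4, and there is no ∂_2, so H_1 ≅ Z^4.

As a check, the Euler characteristic is 9 − 12 = -3, which agrees with 1 − 4 = -3.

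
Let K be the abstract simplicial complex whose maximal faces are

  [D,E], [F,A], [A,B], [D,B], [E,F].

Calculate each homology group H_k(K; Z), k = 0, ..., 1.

H_0 = Z,  H_1 = Z.

Fix the vertex order A < B < D < E < F and write every simplex with vertices in increasing order. Then dim K = 1 and the simplices of K are:

  0-simplices (5): A, B, D, E, F
  1-simplices (5): AB, AF, BD, DE, EF

so the chain groups are C_0 ≅ Z^5, C_1 ≅ Z^5.

The boundary map ∂_1: C_1 → C_0 maps an edge to its endpoints' difference, ∂[p,q] = q − p. For instance
  ∂AF = F − A.
The resulting 5×5 matrix has rank 4, and its Smith normal form has invariant factors (1,1,1,1).

Now H_k = ker ∂_k / im ∂_{k+1}, so:

  H_0: rank C_0 − rank ∂_1 = 5 − 4 = 1, and the invariant factors of ∂_1 are all 1, so H_0 = Z.
  H_1: rank ker ∂_1 − rank ∂_2 = (5 − 4) − 0 = 1, and there is no ∂_2, so H_1 = Z.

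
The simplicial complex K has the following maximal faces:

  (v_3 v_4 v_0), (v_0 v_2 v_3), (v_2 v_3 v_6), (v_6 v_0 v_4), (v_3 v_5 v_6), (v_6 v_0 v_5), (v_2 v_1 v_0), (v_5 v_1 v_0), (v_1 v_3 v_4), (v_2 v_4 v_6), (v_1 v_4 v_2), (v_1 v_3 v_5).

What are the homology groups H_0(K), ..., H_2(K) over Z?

K has 7 vertices, 18 edges, 12 triangles.
rank ∂_0 = 0, rank ∂_1 = 6 ⇒ b_0 = 7 − 0 − 6 = 1; all invariant factors of ∂_1 are 1 so no torsion. So H_0 = Z.
rank ∂_1 = 6, rank ∂_2 = 12 ⇒ b_1 = 18 − 6 − 12 = 0; ∂_2 has invariant factor(s) [2] giving torsion. So H_1 = Z_2.
rank ∂_2 = 12, rank ∂_3 = 0 ⇒ b_2 = 12 − 12 − 0 = 0. So H_2 = 0.

H_0 = Z,  H_1 = Z_2,  H_2 = 0.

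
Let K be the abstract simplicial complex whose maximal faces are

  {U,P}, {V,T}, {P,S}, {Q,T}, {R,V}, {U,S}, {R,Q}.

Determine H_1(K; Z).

H_1 ≅ Z^2.

Fix the vertex order P < Q < R < S < T < U < V and write every simplex with vertices in increasing order. Then dim K = 1 and the simplices of K are:

  0-simplices (7): P, Q, R, S, T, U, V
  1-simplices (7): PS, PU, QR, QT, RV, SU, TV

so the chain groups are C_0 ≅ Z^7, C_1 ≅ Z^7.

∂_1: C_1 → C_0 sends each edge [p,q] (with p < q) to q − p.
This gives a 7×7 integer matrix of rank 5; reducing to Smith normal form yields diagonal entries (1,1,1,1,1).

Reading off H_k = ker ∂_k / im ∂_{k+1}:

  H_1: rank ker ∂_1 − rank ∂_2 = (7 − 5) − 0 = 2, and there is no ∂_2, so H_1 ≅ Z^2.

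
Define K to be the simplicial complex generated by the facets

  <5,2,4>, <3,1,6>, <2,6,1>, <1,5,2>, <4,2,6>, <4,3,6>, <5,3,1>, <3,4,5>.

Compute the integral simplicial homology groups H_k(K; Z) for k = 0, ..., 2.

We work with the vertex ordering 1 < 2 < 3 < 4 < 5 < 6. The simplices of K, each written with vertices in increasing order, are:

  0-simplices (6): [1], [2], [3], [4], [5], [6]
  1-simplices (12): [1,2], [1,3], [1,5], [1,6], [2,4], [2,5], [2,6], [3,4], [3,5], [3,6], [4,5], [4,6]
  2-simplices (8): [1,2,5], [1,2,6], [1,3,5], [1,3,6], [2,4,5], [2,4,6], [3,4,5], [3,4,6]

Hence C_0 ≅ Z^6, C_1 ≅ Z^12, C_2 ≅ Z^8.

The boundary map ∂_1: C_1 → C_0 is given by ∂[p,q] = [q] − [p]. For instance
  ∂[3,6] = [6] − [3].
As a 6×12 matrix over Z this has rank 5, with invariant factors (1,1,1,1,1).

∂_2: C_2 → C_1 maps a triangle to the signed sum of its edges. For instance
  ∂[1,2,5] = [2,5] − [1,5] + [1,2],
  ∂[2,4,6] = [4,6] − [2,6] + [2,4].
The 12×8 boundary matrix has rank 7 and Smith normal form diag(1,1,1,1,1,1,1).

From H_k ≅ ker(∂_k) / im(∂_{k+1}) we obtain:

  H_0: rank C_0 − rank ∂_1 = 6 − 5 = 1, and the invariant factors of ∂_1 are all 1, so H_0 = Z.
  H_1: rank ker ∂_1 − rank ∂_2 = (12 − 5) − 7 = 0, and the invariant factors of ∂_2 are all 1, so H_1 = 0.
  H_2: rank ker ∂_2 − rank ∂_3 = (8 − 7) − 0 = 1, and there is no ∂_3, so H_2 = Z.

As a check, the Euler characteristic is 6 − 12 + 8 = 2, which agrees with 1 − 0 + 1 = 2.

H_0 = Z,  H_1 = 0,  H_2 = Z.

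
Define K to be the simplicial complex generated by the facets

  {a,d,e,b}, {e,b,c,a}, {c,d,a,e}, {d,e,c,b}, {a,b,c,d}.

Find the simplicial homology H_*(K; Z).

Order the vertices as a < b < c < d < e. Listing each simplex with vertices in this order, K has dimension 3 with simplices:

  0-simplices (5): a, b, c, d, e
  1-simplices (10): ab, ac, ad, ae, bc, bd, be, cd, ce, de
  2-simplices (10): abc, abd, abe, acd, ace, ade, bcd, bce, bde, cde
  3-simplices (5): abcd, abce, abde, acde, bcde

giving chain groups C_0 ≅ Z^5, C_1 ≅ Z^10, C_2 ≅ Z^10, C_3 ≅ Z^5.

∂_1: C_1 → C_0 maps an edge to its endpoints' difference, ∂[p,q] = q − p. For instance
  ∂cd = d − c.
This gives a 5×10 integer matrix of rank 4; reducing to Smith normal form yields diagonal entries (1,1,1,1).

The boundary map ∂_2: C_2 → C_1 acts by ∂[p,q,r] = [q,r] − [p,r] + [p,q]. For instance
  ∂abd = bd − ad + ab,
  ∂acd = cd − ad + ac.
This gives a 10×10 integer matrix of rank 6; reducing to Smith normal form yields diagonal entries (1,1,1,1,1,1).

∂_3: C_3 → C_2 sends each 3-simplex σ to the alternating sum Σ_i (−1)^i (σ with its i-th vertex removed). For instance
  ∂abce = bce − ace + abe − abc,
  ∂abcd = bcd − acd + abd − abc.
This gives a 10×5 integer matrix of rank 4; reducing to Smith normal form yields diagonal entries (1,1,1,1).

From H_k ≅ ker(∂_k) / im(∂_{k+1}) we obtain:

  H_0: rank C_0 − rank ∂_1 = 5 − 4 = 1, and the invariant factors of ∂_1 are all 1, so H_0 ≅ Z.
  H_1: rank ker ∂_1 − rank ∂_2 = (10 − 4) − 6 = 0, and the invariant factors of ∂_2 are all 1, so H_1 ≅ 0.
  H_2: rank ker ∂_2 − rank ∂_3 = (10 − 6) − 4 = 0, and the invariant factors of ∂_3 are all 1, so H_2 ≅ 0.
  H_3: rank ker ∂_3 − rank ∂_4 = (5 − 4) − 0 = 1, and there is no ∂_4, so H_3 ≅ Z.

H_0 ≅ Z,  H_1 = 0,  H_2 = 0,  H_3 ≅ Z.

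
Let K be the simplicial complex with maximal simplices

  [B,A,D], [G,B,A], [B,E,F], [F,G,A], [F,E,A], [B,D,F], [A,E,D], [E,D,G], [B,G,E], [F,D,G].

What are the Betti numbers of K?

Take the total order A < B < D < E < F < G on the vertex set. Then K (dimension 2) consists of the simplices:

  0-simplices (6): A, B, D, E, F, G
  1-simplices (15): AB, AD, AE, AF, AG, BD, BE, BF, BG, DE, DF, DG, EF, EG, FG
  2-simplices (10): ABD, ABG, ADE, AEF, AFG, BDF, BEF, BEG, DEG, DFG

Hence C_0 ≅ Z^6, C_1 ≅ Z^15, C_2 ≅ Z^10.

Boundary ∂_1: C_1 → C_0 sends each edge [p,q] (with p < q) to q − p. For instance
  ∂FG = G − F.
The 6×15 boundary matrix has rank 5 and Smith normal form diag(1,1,1,1,1).

The boundary map ∂_2: C_2 → C_1 acts by ∂[p,q,r] = [q,r] − [p,r] + [p,q]. For instance
  ∂BEF = EF − BF + BE,
  ∂AEF = EF − AF + AE.
This gives a 15×10 integer matrix of rank 10; reducing to Smith normal form yields diagonal entries (1,1,1,1,1,1,1,1,1,2).

Reading off H_k = ker ∂_k / im ∂_{k+1}:

  H_0: rank C_0 − rank ∂_1 = 6 − 5 = 1, and the invariant factors of ∂_1 are all 1, so H_0 ≅ Z.
  H_1: rank ker ∂_1 − rank ∂_2 = (15 − 5) − 10 = 0, and ∂_2 has invariant factor 2 > 1, so H_1 ≅ Z/2Z.
  H_2: rank ker ∂_2 − rank ∂_3 = (10 − 10) − 0 = 0, and there is no ∂_3, so H_2 ≅ 0.

As a check, the Euler characteristic is 6 − 15 + 10 = 1, which agrees with 1 − 0 + 0 = 1.
(K is a triangulation of the real projective plane RP^2.)

Hence the Betti numbers are b_0 = 1, b_1 = 0, b_2 = 0.

b_0 = 1, b_1 = 0, b_2 = 0.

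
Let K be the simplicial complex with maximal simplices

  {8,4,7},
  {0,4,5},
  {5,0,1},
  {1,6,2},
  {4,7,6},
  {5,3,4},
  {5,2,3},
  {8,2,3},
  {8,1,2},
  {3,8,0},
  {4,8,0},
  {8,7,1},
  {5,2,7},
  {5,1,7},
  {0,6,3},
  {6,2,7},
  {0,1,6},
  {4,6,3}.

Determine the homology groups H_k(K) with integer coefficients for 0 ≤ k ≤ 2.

Order the vertices as 0 < 1 < 2 < 3 < 4 < 5 < 6 < 7 < 8. Listing each simplex with vertices in this order, K has dimension 2 with simplices:

  0-simplices (9): [0], [1], [2], [3], [4], [5], [6], [7], [8]
  1-simplices (27): (27 of them)
  2-simplices (18): [0,1,5], [0,1,6], [0,3,6], [0,3,8], [0,4,5], [0,4,8], [1,2,6], [1,2,8], [1,5,7], [1,7,8], [2,3,5], [2,3,8], [2,5,7], [2,6,7], [3,4,5], [3,4,6], [4,6,7], [4,7,8]

giving chain groups C_0 ≅ Z^9, C_1 ≅ Z^27, C_2 ≅ Z^18.

The boundary map ∂_1: C_1 → C_0 is given by ∂[p,q] = [q] − [p]. For instance
  ∂[4,6] = [6] − [4].
The 9×27 boundary matrix has rank 8 and Smith normal form diag(1,1,1,1,1,1,1,1).

Boundary ∂_2: C_2 → C_1 maps a triangle to the signed sum of its edges. For instance
  ∂[0,1,5] = [1,5] − [0,5] + [0,1],
  ∂[4,7,8] = [7,8] − [4,8] + [4,7].
The 27×18 boundary matrix has rank 18 and Smith normal form diag(1,1,1,1,1,1,1,1,1,1,1,1,1,1,1,1,1,2).

Reading off H_k = ker ∂_k / im ∂_{k+1}:

  H_0: rank C_0 − rank ∂_1 = 9 − 8 = 1, and the invariant factors of ∂_1 are all 1, so H_0 ≅ Z.
  H_1: rank ker ∂_1 − rank ∂_2 = (27 − 8) − 18 = 1, and ∂_2 has invariant factor 2 > 1, so H_1 ≅ Z ⊕ Z/2Z.
  H_2: rank ker ∂_2 − rank ∂_3 = (18 − 18) − 0 = 0, and there is no ∂_3, so H_2 ≅ 0.

As a check, the Euler characteristic is 9 − 27 + 18 = 0, which agrees with 1 − 1 + 0 = 0.
(K is a triangulation of the Klein bottle.)

H_0 ≅ Z,  H_1 ≅ Z ⊕ Z/2Z,  H_2 = 0.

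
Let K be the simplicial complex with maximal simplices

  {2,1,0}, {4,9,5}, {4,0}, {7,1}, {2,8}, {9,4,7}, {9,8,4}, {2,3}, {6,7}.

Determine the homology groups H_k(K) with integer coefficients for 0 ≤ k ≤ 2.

H_0 = Z,  H_1 = Z^2,  H_2 = 0.

Take the total order 0 < 1 < 2 < 3 < 4 < 5 < 6 < 7 < 8 < 9 on the vertex set. Then K (dimension 2) consists of the simplices:

  0-simplices (10): [0], [1], [2], [3], [4], [5], [6], [7], [8], [9]
  1-simplices (15): [0,1], [0,2], [0,4], [1,2], [1,7], [2,3], [2,8], [4,5], [4,7], [4,8], [4,9], [5,9], [6,7], [7,9], [8,9]
  2-simplices (4): [0,1,2], [4,5,9], [4,7,9], [4,8,9]

Hence C_0 ≅ Z^10, C_1 ≅ Z^15, C_2 ≅ Z^4.

∂_1: C_1 → C_0 maps an edge to its endpoints' difference, ∂[p,q] = q − p. For instance
  ∂[0,1] = [1] − [0].
The resulting 10×15 matrix has rank 9, and its Smith normal form has invariant factors (1,1,1,1,1,1,1,1,1).

∂_2: C_2 → C_1 maps a triangle to the signed sum of its edges. For instance
  ∂[4,5,9] = [5,9] − [4,9] + [4,5],
  ∂[0,1,2] = [1,2] − [0,2] + [0,1].
This gives a 15×4 integer matrix of rank 4; reducing to Smith normal form yields diagonal entries (1,1,1,1).

From H_k ≅ ker(∂_k) / im(∂_{k+1}) we obtain:

  H_0: rank C_0 − rank ∂_1 = 10 − 9 = 1, and the invariant factors of ∂_1 are all 1, so H_0 ≅ Z.
  H_1: rank ker ∂_1 − rank ∂_2 = (15 − 9) − 4 = 2, and the invariant factors of ∂_2 are all 1, so H_1 ≅ Z^2.
  H_2: rank ker ∂_2 − rank ∂_3 = (4 − 4) − 0 = 0, and there is no ∂_3, so H_2 ≅ 0.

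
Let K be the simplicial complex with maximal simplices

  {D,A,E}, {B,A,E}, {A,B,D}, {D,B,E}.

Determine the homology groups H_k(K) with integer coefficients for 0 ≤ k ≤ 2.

H_0 = Z,  H_1 = 0,  H_2 = Z.

Fix the vertex order A < B < D < E and write every simplex with vertices in increasing order. Then dim K = 2 and the simplices of K are:

  0-simplices (4): A, B, D, E
  1-simplices (6): AB, AD, AE, BD, BE, DE
  2-simplices (4): ABD, ABE, ADE, BDE

so the chain groups are C_0 ≅ Z^4, C_1 ≅ Z^6, C_2 ≅ Z^4.

Boundary ∂_1: C_1 → C_0 is given by ∂[p,q] = [q] − [p]. For instance
  ∂BE = E − B.
This gives a 4×6 integer matrix of rank 3; reducing to Smith normal form yields diagonal entries (1,1,1).

The boundary map ∂_2: C_2 → C_1 sends each 2-simplex [p,q,r] to [q,r] − [p,r] + [p,q]. For instance
  ∂ADE = DE − AE + AD,
  ∂ABE = BE − AE + AB.
This gives a 6×4 integer matrix of rank 3; reducing to Smith normal form yields diagonal entries (1,1,1).

Reading off H_k = ker ∂_k / im ∂_{k+1}:

  H_0: rank C_0 − rank ∂_1 = 4 − 3 = 1, and the invariant factors of ∂_1 are all 1, so H_0 = Z.
  H_1: rank ker ∂_1 − rank ∂_2 = (6 − 3) − 3 = 0, and the invariant factors of ∂_2 are all 1, so H_1 = 0.
  H_2: rank ker ∂_2 − rank ∂_3 = (4 − 3) − 0 = 1, and there is no ∂_3, so H_2 = Z.

(K is a triangulation of the 2-sphere S^2.)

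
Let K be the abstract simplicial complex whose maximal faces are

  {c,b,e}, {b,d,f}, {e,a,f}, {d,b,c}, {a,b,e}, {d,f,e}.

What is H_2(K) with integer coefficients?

H_2 = 0.

Fix the vertex order a < b < c < d < e < f and write every simplex with vertices in increasing order. Then dim K = 2 and the simplices of K are:

  0-simplices (6): a, b, c, d, e, f
  1-simplices (12): ab, ae, af, bc, bd, be, bf, cd, ce, de, df, ef
  2-simplices (6): abe, aef, bcd, bce, bdf, def

Hence C_0 ≅ Z^6, C_1 ≅ Z^12, C_2 ≅ Z^6.

Boundary ∂_1: C_1 → C_0 sends each edge [p,q] (with p < q) to q − p. For instance
  ∂ef = f − e.
As a 6×12 matrix over Z this has rank 5, with invariant factors (1,1,1,1,1).

Boundary ∂_2: C_2 → C_1 sends each 2-simplex [p,q,r] to [q,r] − [p,r] + [p,q]. For instance
  ∂bce = ce − be + bc,
  ∂def = ef − df + de.
This gives a 12×6 integer matrix of rank 6; reducing to Smith normal form yields diagonal entries (1,1,1,1,1,1).

Reading off H_k = ker ∂_k / im ∂_{k+1}:

  H_2: rank ker ∂_2 − rank ∂_3 = (6 − 6) − 0 = 0, and there is no ∂_3, so H_2 ≅ 0.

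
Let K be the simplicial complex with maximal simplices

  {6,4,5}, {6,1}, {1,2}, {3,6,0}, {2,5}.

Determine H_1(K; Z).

H_1 ≅ Z.

We work with the vertex ordering 0 < 1 < 2 < 3 < 4 < 5 < 6. The simplices of K, each written with vertices in increasing order, are:

  0-simplices (7): [0], [1], [2], [3], [4], [5], [6]
  1-simplices (9): [0,3], [0,6], [1,2], [1,6], [2,5], [3,6], [4,5], [4,6], [5,6]
  2-simplices (2): [0,3,6], [4,5,6]

giving chain groups C_0 ≅ Z^7, C_1 ≅ Z^9, C_2 ≅ Z^2.

∂_1: C_1 → C_0 sends each edge [p,q] (with p < q) to q − p.
This gives a 7×9 integer matrix of rank 6; reducing to Smith normal form yields diagonal entries (1,1,1,1,1,1).

Boundary ∂_2: C_2 → C_1 maps a triangle to the signed sum of its edges. For instance
  ∂[0,3,6] = [3,6] − [0,6] + [0,3],
  ∂[4,5,6] = [5,6] − [4,6] + [4,5].
The resulting 9×2 matrix has rank 2, and its Smith normal form has invariant factors (1,1).

Computing H_k = (kernel of ∂_k) / (image of ∂_{k+1}):

  H_1: rank ker ∂_1 − rank ∂_2 = (9 − 6) − 2 = 1, and the invariant factors of ∂_2 are all 1, so H_1 = Z.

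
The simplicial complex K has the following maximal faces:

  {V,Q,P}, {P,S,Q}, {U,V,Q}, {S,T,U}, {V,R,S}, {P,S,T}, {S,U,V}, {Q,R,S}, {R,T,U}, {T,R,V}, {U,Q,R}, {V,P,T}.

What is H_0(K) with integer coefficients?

Order the vertices as P < Q < R < S < T < U < V. Listing each simplex with vertices in this order, K has dimension 2 with simplices:

  0-simplices (7): P, Q, R, S, T, U, V
  1-simplices (18): PQ, PS, PT, PV, QR, QS, QU, QV, RS, RT, RU, RV, ST, SU, SV, TU, TV, UV
  2-simplices (12): PQS, PQV, PST, PTV, QRS, QRU, QUV, RSV, RTU, RTV, STU, SUV

so the chain groups are C_0 ≅ Z^7, C_1 ≅ Z^18, C_2 ≅ Z^12.

Boundary ∂_1: C_1 → C_0 maps an edge to its endpoints' difference, ∂[p,q] = q − p.
This gives a 7×18 integer matrix of rank 6; reducing to Smith normal form yields diagonal entries (1,1,1,1,1,1).

The boundary map ∂_2: C_2 → C_1 sends each 2-simplex [p,q,r] to [q,r] − [p,r] + [p,q]. For instance
  ∂SUV = UV − SV + SU,
  ∂PST = ST − PT + PS.
This gives a 18×12 integer matrix of rank 12; reducing to Smith normal form yields diagonal entries (1,1,1,1,1,1,1,1,1,1,1,2).

From H_k ≅ ker(∂_k) / im(∂_{k+1}) we obtain:

  H_0: rank C_0 − rank ∂_1 = 7 − 6 = 1, and the invariant factors of ∂_1 are all 1, so H_0 ≅ Z.

(K is a triangulation of the real projective plane RP^2.)

H_0 ≅ Z.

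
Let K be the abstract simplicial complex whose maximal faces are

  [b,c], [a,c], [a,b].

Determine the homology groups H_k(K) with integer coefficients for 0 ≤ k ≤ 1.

Order the vertices as a < b < c. Listing each simplex with vertices in this order, K has dimension 1 with simplices:

  0-simplices (3): a, b, c
  1-simplices (3): ab, ac, bc

Hence C_0 ≅ Z^3, C_1 ≅ Z^3.

Boundary ∂_1: C_1 → C_0 maps an edge to its endpoints' difference, ∂[p,q] = q − p. For instance
  ∂ac = c − a.
This gives a 3×3 integer matrix of rank 2; reducing to Smith normal form yields diagonal entries (1,1).

From H_k ≅ ker(∂_k) / im(∂_{k+1}) we obtain:

  H_0: rank C_0 − rank ∂_1 = 3 − 2 = 1, and the invariant factors of ∂_1 are all 1, so H_0 ≅ Z.
  H_1: rank ker ∂_1 − rank ∂_2 = (3 − 2) − 0 = 1, and there is no ∂_2, so H_1 ≅ Z.

(K is a triangulation of the circle S^1.)

H_0 = Z,  H_1 = Z.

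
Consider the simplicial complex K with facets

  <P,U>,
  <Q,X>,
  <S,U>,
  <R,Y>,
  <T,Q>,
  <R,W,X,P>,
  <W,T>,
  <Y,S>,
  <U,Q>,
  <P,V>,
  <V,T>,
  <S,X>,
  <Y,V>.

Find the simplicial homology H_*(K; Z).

We work with the vertex ordering P < Q < R < S < T < U < V < W < X < Y. The simplices of K, each written with vertices in increasing order, are:

  0-simplices (10): P, Q, R, S, T, U, V, W, X, Y
  1-simplices (18): PR, PU, PV, PW, PX, QT, QU, QX, RW, RX, RY, SU, SX, SY, TV, TW, VY, WX
  2-simplices (4): PRW, PRX, PWX, RWX
  3-simplices (1): PRWX

so the chain groups are C_0 ≅ Z^10, C_1 ≅ Z^18, C_2 ≅ Z^4, C_3 ≅ Z^1.

∂_1: C_1 → C_0 sends each edge [p,q] (with p < q) to q − p.
The resulting 10×18 matrix has rank 9, and its Smith normal form has invariant factors (1,1,1,1,1,1,1,1,1).

∂_2: C_2 → C_1 acts by ∂[p,q,r] = [q,r] − [p,r] + [p,q]. For instance
  ∂PRW = RW − PW + PR,
  ∂PWX = WX − PX + PW.
The 18×4 boundary matrix has rank 3 and Smith normal form diag(1,1,1).

Boundary ∂_3: C_3 → C_2 sends each 3-simplex σ to the alternating sum Σ_i (−1)^i (σ with its i-th vertex removed). For instance
  ∂PRWX = RWX − PWX + PRX − PRW.
As a 4×1 matrix over Z this has rank 1, with invariant factors (1).

Computing H_k = (kernel of ∂_k) / (image of ∂_{k+1}):

  H_0: rank C_0 − rank ∂_1 = 10 − 9 = 1, and the invariant factors of ∂_1 are all 1, so H_0 ≅ Z.
  H_1: rank ker ∂_1 − rank ∂_2 = (18 − 9) − 3 = 6, and the invariant factors of ∂_2 are all 1, so H_1 ≅ Z^6.
  H_2: rank ker ∂_2 − rank ∂_3 = (4 − 3) − 1 = 0, and the invariant factors of ∂_3 are all 1, so H_2 ≅ 0.
  H_3: rank ker ∂_3 − rank ∂_4 = (1 − 1) − 0 = 0, and there is no ∂_4, so H_3 ≅ 0.

H_0 ≅ Z,  H_1 ≅ Z^6,  H_2 = 0,  H_3 = 0.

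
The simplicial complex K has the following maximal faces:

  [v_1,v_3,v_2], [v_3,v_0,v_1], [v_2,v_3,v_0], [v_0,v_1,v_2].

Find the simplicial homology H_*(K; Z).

H_0 = Z,  H_1 = 0,  H_2 = Z.

Order the vertices as v_0 < v_1 < v_2 < v_3. Listing each simplex with vertices in this order, K has dimension 2 with simplices:

  0-simplices (4): [v_0], [v_1], [v_2], [v_3]
  1-simplices (6): [v_0,v_1], [v_0,v_2], [v_0,v_3], [v_1,v_2], [v_1,v_3], [v_2,v_3]
  2-simplices (4): [v_0,v_1,v_2], [v_0,v_1,v_3], [v_0,v_2,v_3], [v_1,v_2,v_3]

Hence C_0 ≅ Z^4, C_1 ≅ Z^6, C_2 ≅ Z^4.

Boundary ∂_1: C_1 → C_0 sends each edge [p,q] (with p < q) to q − p.
As a 4×6 matrix over Z this has rank 3, with invariant factors (1,1,1).

∂_2: C_2 → C_1 acts by ∂[p,q,r] = [q,r] − [p,r] + [p,q]. For instance
  ∂[v_0,v_1,v_3] = [v_1,v_3] − [v_0,v_3] + [v_0,v_1],
  ∂[v_1,v_2,v_3] = [v_2,v_3] − [v_1,v_3] + [v_1,v_2].
The resulting 6×4 matrix has rank 3, and its Smith normal form has invariant factors (1,1,1).

Computing H_k = (kernel of ∂_k) / (image of ∂_{k+1}):

  H_0: rank C_0 − rank ∂_1 = 4 − 3 = 1, and the invariant factors of ∂_1 are all 1, so H_0 = Z.
  H_1: rank ker ∂_1 − rank ∂_2 = (6 − 3) − 3 = 0, and the invariant factors of ∂_2 are all 1, so H_1 = 0.
  H_2: rank ker ∂_2 − rank ∂_3 = (4 − 3) − 0 = 1, and there is no ∂_3, so H_2 = Z.

As a check, the Euler characteristic is 4 − 6 + 4 = 2, which agrees with 1 − 0 + 1 = 2.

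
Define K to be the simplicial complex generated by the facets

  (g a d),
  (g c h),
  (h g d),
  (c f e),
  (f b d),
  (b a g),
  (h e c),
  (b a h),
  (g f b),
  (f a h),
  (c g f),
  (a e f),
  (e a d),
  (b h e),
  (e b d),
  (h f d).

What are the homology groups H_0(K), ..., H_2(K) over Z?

H_0 = Z,  H_1 = Z^2,  H_2 = Z.

K has 8 vertices, 24 edges, 16 triangles.
rank ∂_0 = 0, rank ∂_1 = 7 ⇒ b_0 = 8 − 0 − 7 = 1; all invariant factors of ∂_1 are 1 so no torsion. So H_0 = Z.
rank ∂_1 = 7, rank ∂_2 = 15 ⇒ b_1 = 24 − 7 − 15 = 2; all invariant factors of ∂_2 are 1 so no torsion. So H_1 = Z^2.
rank ∂_2 = 15, rank ∂_3 = 0 ⇒ b_2 = 16 − 15 − 0 = 1. So H_2 = Z.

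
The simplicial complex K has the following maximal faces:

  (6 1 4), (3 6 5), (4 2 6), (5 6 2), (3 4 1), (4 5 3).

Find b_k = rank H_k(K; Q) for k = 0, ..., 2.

Take the total order 1 < 2 < 3 < 4 < 5 < 6 on the vertex set. Then K (dimension 2) consists of the simplices:

  0-simplices (6): [1], [2], [3], [4], [5], [6]
  1-simplices (12): [1,3], [1,4], [1,6], [2,4], [2,5], [2,6], [3,4], [3,5], [3,6], [4,5], [4,6], [5,6]
  2-simplices (6): [1,3,4], [1,4,6], [2,4,6], [2,5,6], [3,4,5], [3,5,6]

Hence C_0 ≅ Z^6, C_1 ≅ Z^12, C_2 ≅ Z^6.

Boundary ∂_1: C_1 → C_0 sends each edge [p,q] (with p < q) to q − p.
As a 6×12 matrix over Z this has rank 5, with invariant factors (1,1,1,1,1).

∂_2: C_2 → C_1 acts by ∂[p,q,r] = [q,r] − [p,r] + [p,q]. For instance
  ∂[2,4,6] = [4,6] − [2,6] + [2,4],
  ∂[3,4,5] = [4,5] − [3,5] + [3,4].
This gives a 12×6 integer matrix of rank 6; reducing to Smith normal form yields diagonal entries (1,1,1,1,1,1).

Reading off H_k = ker ∂_k / im ∂_{k+1}:

  H_0: rank C_0 − rank ∂_1 = 6 − 5 = 1, and the invariant factors of ∂_1 are all 1, so H_0 ≅ Z.
  H_1: rank ker ∂_1 − rank ∂_2 = (12 − 5) − 6 = 1, and the invariant factors of ∂_2 are all 1, so H_1 ≅ Z.
  H_2: rank ker ∂_2 − rank ∂_3 = (6 − 6) − 0 = 0, and there is no ∂_3, so H_2 ≅ 0.

As a check, the Euler characteristic is 6 − 12 + 6 = 0, which agrees with 1 − 1 + 0 = 0.

Hence the Betti numbers are b_0 = 1, b_1 = 1, b_2 = 0.

b_0 = 1, b_1 = 1, b_2 = 0.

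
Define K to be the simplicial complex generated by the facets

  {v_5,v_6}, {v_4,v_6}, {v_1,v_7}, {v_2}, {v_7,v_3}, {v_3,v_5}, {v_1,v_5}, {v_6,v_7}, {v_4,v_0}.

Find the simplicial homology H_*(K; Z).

H_0 = Z^2,  H_1 = Z^2.

Fix the vertex order v_0 < v_1 < v_2 < v_3 < v_4 < v_5 < v_6 < v_7 and write every simplex with vertices in increasing order. Then dim K = 1 and the simplices of K are:

  0-simplices (8): [v_0], [v_1], [v_2], [v_3], [v_4], [v_5], [v_6], [v_7]
  1-simplices (8): [v_0,v_4], [v_1,v_5], [v_1,v_7], [v_3,v_5], [v_3,v_7], [v_4,v_6], [v_5,v_6], [v_6,v_7]

so the chain groups are C_0 ≅ Z^8, C_1 ≅ Z^8.

∂_1: C_1 → C_0 sends each edge [p,q] (with p < q) to q − p.
The resulting 8×8 matrix has rank 6, and its Smith normal form has invariant factors (1,1,1,1,1,1).

Now H_k = ker ∂_k / im ∂_{k+1}, so:

  H_0: rank C_0 − rank ∂_1 = 8 − 6 = 2, and the invariant factors of ∂_1 are all 1, so H_0 = Z^2.
  H_1: rank ker ∂_1 − rank ∂_2 = (8 − 6) − 0 = 2, and there is no ∂_2, so H_1 = Z^2.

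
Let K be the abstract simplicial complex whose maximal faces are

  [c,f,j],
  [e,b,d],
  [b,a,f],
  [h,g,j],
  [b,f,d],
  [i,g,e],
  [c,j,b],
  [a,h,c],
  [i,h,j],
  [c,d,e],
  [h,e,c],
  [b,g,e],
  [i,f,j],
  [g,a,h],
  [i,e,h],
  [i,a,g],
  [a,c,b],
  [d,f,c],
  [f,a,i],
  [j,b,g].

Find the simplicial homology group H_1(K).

Take the total order a < b < c < d < e < f < g < h < i < j on the vertex set. Then K (dimension 2) consists of the simplices:

  0-simplices (10): a, b, c, d, e, f, g, h, i, j
  1-simplices (30): ab, ac, af, ag, ah, ai, bc, bd, be, bf, bg, bj, cd, ce, cf, ch, cj, de, df, eg, eh, ei, fi, fj, gh, gi, gj, hi, hj, ij
  2-simplices (20): abc, abf, ach, afi, agh, agi, bcj, bde, bdf, beg, bgj, cde, cdf, ceh, cfj, egi, ehi, fij, ghj, hij

giving chain groups C_0 ≅ Z^10, C_1 ≅ Z^30, C_2 ≅ Z^20.

Boundary ∂_1: C_1 → C_0 maps an edge to its endpoints' difference, ∂[p,q] = q − p.
The 10×30 boundary matrix has rank 9 and Smith normal form diag(1,1,1,1,1,1,1,1,1).

∂_2: C_2 → C_1 maps a triangle to the signed sum of its edges. For instance
  ∂cde = de − ce + cd,
  ∂bgj = gj − bj + bg.
The 30×20 boundary matrix has rank 20 and Smith normal form diag(1,1,1,1,1,1,1,1,1,1,1,1,1,1,1,1,1,1,1,2).

Computing H_k = (kernel of ∂_k) / (image of ∂_{k+1}):

  H_1: rank ker ∂_1 − rank ∂_2 = (30 − 9) − 20 = 1, and ∂_2 has invariant factor 2 > 1, so H_1 ≅ Z × Z/2.

(K is a triangulation of the Klein bottle.)

H_1 ≅ Z × Z/2.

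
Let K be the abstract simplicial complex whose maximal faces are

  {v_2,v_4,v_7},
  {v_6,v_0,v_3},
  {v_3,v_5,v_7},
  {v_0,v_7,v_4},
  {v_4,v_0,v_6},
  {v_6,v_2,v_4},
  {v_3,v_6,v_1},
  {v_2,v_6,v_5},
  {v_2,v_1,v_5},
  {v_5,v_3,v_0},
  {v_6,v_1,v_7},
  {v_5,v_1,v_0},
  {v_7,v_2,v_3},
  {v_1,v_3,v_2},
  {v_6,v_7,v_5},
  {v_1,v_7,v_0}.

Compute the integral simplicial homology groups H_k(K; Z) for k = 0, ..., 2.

Fix the vertex order v_0 < v_1 < v_2 < v_3 < v_4 < v_5 < v_6 < v_7 and write every simplex with vertices in increasing order. Then dim K = 2 and the simplices of K are:

  0-simplices (8): [v_0], [v_1], [v_2], [v_3], [v_4], [v_5], [v_6], [v_7]
  1-simplices (24): (24 of them)
  2-simplices (16): (16 of them)

giving chain groups C_0 ≅ Z^8, C_1 ≅ Z^24, C_2 ≅ Z^16.

∂_1: C_1 → C_0 maps an edge to its endpoints' difference, ∂[p,q] = q − p.
The resulting 8×24 matrix has rank 7, and its Smith normal form has invariant factors (1,1,1,1,1,1,1).

Boundary ∂_2: C_2 → C_1 acts by ∂[p,q,r] = [q,r] − [p,r] + [p,q]. For instance
  ∂[v_2,v_4,v_6] = [v_4,v_6] − [v_2,v_6] + [v_2,v_4],
  ∂[v_1,v_2,v_3] = [v_2,v_3] − [v_1,v_3] + [v_1,v_2].
The resulting 24×16 matrix has rank 15, and its Smith normal form has invariant factors (1,1,1,1,1,1,1,1,1,1,1,1,1,1,1).

Now H_k = ker ∂_k / im ∂_{k+1}, so:

  H_0: rank C_0 − rank ∂_1 = 8 − 7 = 1, and the invariant factors of ∂_1 are all 1, so H_0 = Z.
  H_1: rank ker ∂_1 − rank ∂_2 = (24 − 7) − 15 = 2, and the invariant factors of ∂_2 are all 1, so H_1 = Z^2.
  H_2: rank ker ∂_2 − rank ∂_3 = (16 − 15) − 0 = 1, and there is no ∂_3, so H_2 = Z.

As a check, the Euler characteristic is 8 − 24 + 16 = 0, which agrees with 1 − 2 + 1 = 0.

H_0 ≅ Z,  H_1 ≅ Z^2,  H_2 ≅ Z.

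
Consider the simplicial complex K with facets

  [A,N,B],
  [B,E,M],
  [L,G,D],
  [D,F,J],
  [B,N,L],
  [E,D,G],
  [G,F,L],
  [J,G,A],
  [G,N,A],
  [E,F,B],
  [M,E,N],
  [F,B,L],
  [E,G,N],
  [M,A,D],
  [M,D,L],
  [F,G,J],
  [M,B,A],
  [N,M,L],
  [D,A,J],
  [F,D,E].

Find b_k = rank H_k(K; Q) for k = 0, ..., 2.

b_0 = 1, b_1 = 1, b_2 = 0.

We work with the vertex ordering A < B < D < E < F < G < J < L < M < N. The simplices of K, each written with vertices in increasing order, are:

  0-simplices (10): A, B, D, E, F, G, J, L, M, N
  1-simplices (30): AB, AD, AG, AJ, AM, AN, BE, BF, BL, BM, BN, DE, DF, DG, DJ, DL, DM, EF, EG, EM, EN, FG, FJ, FL, GJ, GL, GN, LM, LN, MN
  2-simplices (20): ABM, ABN, ADJ, ADM, AGJ, AGN, BEF, BEM, BFL, BLN, DEF, DEG, DFJ, DGL, DLM, EGN, EMN, FGJ, FGL, LMN

Hence C_0 ≅ Z^10, C_1 ≅ Z^30, C_2 ≅ Z^20.

The boundary map ∂_1: C_1 → C_0 sends each edge [p,q] (with p < q) to q − p.
The 10×30 boundary matrix has rank 9 and Smith normal form diag(1,1,1,1,1,1,1,1,1).

Boundary ∂_2: C_2 → C_1 maps a triangle to the signed sum of its edges. For instance
  ∂EMN = MN − EN + EM,
  ∂ADM = DM − AM + AD.
As a 30×20 matrix over Z this has rank 20, with invariant factors (1,1,1,1,1,1,1,1,1,1,1,1,1,1,1,1,1,1,1,2).

From H_k ≅ ker(∂_k) / im(∂_{k+1}) we obtain:

  H_0: rank C_0 − rank ∂_1 = 10 − 9 = 1, and the invariant factors of ∂_1 are all 1, so H_0 = Z.
  H_1: rank ker ∂_1 − rank ∂_2 = (30 − 9) − 20 = 1, and ∂_2 has invariant factor 2 > 1, so H_1 = Z ⊕ Z/2Z.
  H_2: rank ker ∂_2 − rank ∂_3 = (20 − 20) − 0 = 0, and there is no ∂_3, so H_2 = 0.

Hence the Betti numbers are b_0 = 1, b_1 = 1, b_2 = 0.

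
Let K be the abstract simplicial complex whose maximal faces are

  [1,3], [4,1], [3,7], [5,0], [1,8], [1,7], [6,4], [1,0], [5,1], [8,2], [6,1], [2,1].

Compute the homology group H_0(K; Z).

H_0 = Z.

Order the vertices as 0 < 1 < 2 < 3 < 4 < 5 < 6 < 7 < 8. Listing each simplex with vertices in this order, K has dimension 1 with simplices:

  0-simplices (9): [0], [1], [2], [3], [4], [5], [6], [7], [8]
  1-simplices (12): [0,1], [0,5], [1,2], [1,3], [1,4], [1,5], [1,6], [1,7], [1,8], [2,8], [3,7], [4,6]

giving chain groups C_0 ≅ Z^9, C_1 ≅ Z^12.

Boundary ∂_1: C_1 → C_0 is given by ∂[p,q] = [q] − [p].
As a 9×12 matrix over Z this has rank 8, with invariant factors (1,1,1,1,1,1,1,1).

Computing H_k = (kernel of ∂_k) / (image of ∂_{k+1}):

  H_0: rank C_0 − rank ∂_1 = 9 − 8 = 1, and the invariant factors of ∂_1 are all 1, so H_0 ≅ Z.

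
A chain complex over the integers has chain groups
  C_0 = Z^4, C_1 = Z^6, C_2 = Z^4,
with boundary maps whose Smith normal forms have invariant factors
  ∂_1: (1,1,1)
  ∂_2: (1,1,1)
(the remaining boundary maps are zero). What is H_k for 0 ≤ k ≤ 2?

H_0: b_0 = 4 − 0 − 3 = 1; torsion from ∂_1 factors > 1: none. So H_0 ≅ Z.
H_1: b_1 = 6 − 3 − 3 = 0; torsion from ∂_2 factors > 1: none. So H_1 ≅ 0.
H_2: b_2 = 4 − 3 − 0 = 1; torsion from ∂_3 factors > 1: none. So H_2 ≅ Z.

H_0 ≅ Z,  H_1 = 0,  H_2 ≅ Z.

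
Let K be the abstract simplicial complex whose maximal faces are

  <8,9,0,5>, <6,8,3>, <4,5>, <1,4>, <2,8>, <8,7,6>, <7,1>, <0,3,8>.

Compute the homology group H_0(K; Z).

H_0 = Z.

K has 10 vertices, 16 edges, 7 triangles, 1 3-simplex.
rank ∂_0 = 0, rank ∂_1 = 9 ⇒ b_0 = 10 − 0 − 9 = 1; all invariant factors of ∂_1 are 1 so no torsion. So H_0 = Z.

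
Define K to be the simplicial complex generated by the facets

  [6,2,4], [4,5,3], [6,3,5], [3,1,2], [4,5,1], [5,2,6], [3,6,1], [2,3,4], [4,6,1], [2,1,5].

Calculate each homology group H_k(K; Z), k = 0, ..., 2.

Order the vertices as 1 < 2 < 3 < 4 < 5 < 6. Listing each simplex with vertices in this order, K has dimension 2 with simplices:

  0-simplices (6): [1], [2], [3], [4], [5], [6]
  1-simplices (15): [1,2], [1,3], [1,4], [1,5], [1,6], [2,3], [2,4], [2,5], [2,6], [3,4], [3,5], [3,6], [4,5], [4,6], [5,6]
  2-simplices (10): [1,2,3], [1,2,5], [1,3,6], [1,4,5], [1,4,6], [2,3,4], [2,4,6], [2,5,6], [3,4,5], [3,5,6]

so the chain groups are C_0 ≅ Z^6, C_1 ≅ Z^15, C_2 ≅ Z^10.

Boundary ∂_1: C_1 → C_0 is given by ∂[p,q] = [q] − [p].
The resulting 6×15 matrix has rank 5, and its Smith normal form has invariant factors (1,1,1,1,1).

Boundary ∂_2: C_2 → C_1 maps a triangle to the signed sum of its edges. For instance
  ∂[1,4,5] = [4,5] − [1,5] + [1,4],
  ∂[1,2,3] = [2,3] − [1,3] + [1,2].
This gives a 15×10 integer matrix of rank 10; reducing to Smith normal form yields diagonal entries (1,1,1,1,1,1,1,1,1,2).

Reading off H_k = ker ∂_k / im ∂_{k+1}:

  H_0: rank C_0 − rank ∂_1 = 6 − 5 = 1, and the invariant factors of ∂_1 are all 1, so H_0 ≅ Z.
  H_1: rank ker ∂_1 − rank ∂_2 = (15 − 5) − 10 = 0, and ∂_2 has invariant factor 2 > 1, so H_1 ≅ Z/2Z.
  H_2: rank ker ∂_2 − rank ∂_3 = (10 − 10) − 0 = 0, and there is no ∂_3, so H_2 ≅ 0.

(K is a triangulation of the real projective plane RP^2.)

H_0 = Z,  H_1 = Z/2Z,  H_2 = 0.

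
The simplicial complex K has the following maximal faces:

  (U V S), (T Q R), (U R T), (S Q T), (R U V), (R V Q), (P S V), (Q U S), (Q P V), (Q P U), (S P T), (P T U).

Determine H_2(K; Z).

K has 7 vertices, 18 edges, 12 triangles.
rank ∂_2 = 12, rank ∂_3 = 0 ⇒ b_2 = 12 − 12 − 0 = 0. So H_2 ≅ 0.

H_2 ≅ 0.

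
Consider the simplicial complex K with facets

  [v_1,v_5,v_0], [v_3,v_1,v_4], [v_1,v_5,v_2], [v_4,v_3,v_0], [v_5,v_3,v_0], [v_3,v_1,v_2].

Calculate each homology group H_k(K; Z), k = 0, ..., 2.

Take the total order v_0 < v_1 < v_2 < v_3 < v_4 < v_5 on the vertex set. Then K (dimension 2) consists of the simplices:

  0-simplices (6): [v_0], [v_1], [v_2], [v_3], [v_4], [v_5]
  1-simplices (12): [v_0,v_1], [v_0,v_3], [v_0,v_4], [v_0,v_5], [v_1,v_2], [v_1,v_3], [v_1,v_4], [v_1,v_5], [v_2,v_3], [v_2,v_5], [v_3,v_4], [v_3,v_5]
  2-simplices (6): [v_0,v_1,v_5], [v_0,v_3,v_4], [v_0,v_3,v_5], [v_1,v_2,v_3], [v_1,v_2,v_5], [v_1,v_3,v_4]

Hence C_0 ≅ Z^6, C_1 ≅ Z^12, C_2 ≅ Z^6.

∂_1: C_1 → C_0 maps an edge to its endpoints' difference, ∂[p,q] = q − p. For instance
  ∂[v_0,v_5] = [v_5] − [v_0].
The resulting 6×12 matrix has rank 5, and its Smith normal form has invariant factors (1,1,1,1,1).

The boundary map ∂_2: C_2 → C_1 sends each 2-simplex [p,q,r] to [q,r] − [p,r] + [p,q]. For instance
  ∂[v_0,v_3,v_5] = [v_3,v_5] − [v_0,v_5] + [v_0,v_3],
  ∂[v_1,v_2,v_3] = [v_2,v_3] − [v_1,v_3] + [v_1,v_2].
The 12×6 boundary matrix has rank 6 and Smith normal form diag(1,1,1,1,1,1).

Computing H_k = (kernel of ∂_k) / (image of ∂_{k+1}):

  H_0: rank C_0 − rank ∂_1 = 6 − 5 = 1, and the invariant factors of ∂_1 are all 1, so H_0 = Z.
  H_1: rank ker ∂_1 − rank ∂_2 = (12 − 5) − 6 = 1, and the invariant factors of ∂_2 are all 1, so H_1 = Z.
  H_2: rank ker ∂_2 − rank ∂_3 = (6 − 6) − 0 = 0, and there is no ∂_3, so H_2 = 0.

As a check, the Euler characteristic is 6 − 12 + 6 = 0, which agrees with 1 − 1 + 0 = 0.

H_0 = Z,  H_1 = Z,  H_2 = 0.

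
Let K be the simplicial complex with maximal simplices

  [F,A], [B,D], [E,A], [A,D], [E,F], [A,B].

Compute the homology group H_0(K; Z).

We work with the vertex ordering A < B < D < E < F. The simplices of K, each written with vertices in increasing order, are:

  0-simplices (5): A, B, D, E, F
  1-simplices (6): AB, AD, AE, AF, BD, EF

so the chain groups are C_0 ≅ Z^5, C_1 ≅ Z^6.

Boundary ∂_1: C_1 → C_0 sends each edge [p,q] (with p < q) to q − p. For instance
  ∂BD = D − B.
The resulting 5×6 matrix has rank 4, and its Smith normal form has invariant factors (1,1,1,1).

Reading off H_k = ker ∂_k / im ∂_{k+1}:

  H_0: rank C_0 − rank ∂_1 = 5 − 4 = 1, and the invariant factors of ∂_1 are all 1, so H_0 = Z.

H_0 ≅ Z.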